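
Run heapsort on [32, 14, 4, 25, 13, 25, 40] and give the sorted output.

Build heap: [40, 25, 32, 14, 13, 25, 4]
Extract 40: [32, 25, 25, 14, 13, 4, 40]
Extract 32: [25, 14, 25, 4, 13, 32, 40]
Extract 25: [25, 14, 13, 4, 25, 32, 40]
Extract 25: [14, 4, 13, 25, 25, 32, 40]
Extract 14: [13, 4, 14, 25, 25, 32, 40]
Extract 13: [4, 13, 14, 25, 25, 32, 40]


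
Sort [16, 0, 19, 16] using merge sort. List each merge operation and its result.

Divide and conquer:
  Merge [16] + [0] -> [0, 16]
  Merge [19] + [16] -> [16, 19]
  Merge [0, 16] + [16, 19] -> [0, 16, 16, 19]


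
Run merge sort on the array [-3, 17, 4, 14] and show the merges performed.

Divide and conquer:
  Merge [-3] + [17] -> [-3, 17]
  Merge [4] + [14] -> [4, 14]
  Merge [-3, 17] + [4, 14] -> [-3, 4, 14, 17]


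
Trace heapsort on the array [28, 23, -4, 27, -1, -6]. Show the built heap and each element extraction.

Build heap: [28, 27, -4, 23, -1, -6]
Extract 28: [27, 23, -4, -6, -1, 28]
Extract 27: [23, -1, -4, -6, 27, 28]
Extract 23: [-1, -6, -4, 23, 27, 28]
Extract -1: [-4, -6, -1, 23, 27, 28]
Extract -4: [-6, -4, -1, 23, 27, 28]


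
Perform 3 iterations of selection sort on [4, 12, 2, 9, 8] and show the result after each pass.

Pass 1: Select minimum 2 at index 2, swap -> [2, 12, 4, 9, 8]
Pass 2: Select minimum 4 at index 2, swap -> [2, 4, 12, 9, 8]
Pass 3: Select minimum 8 at index 4, swap -> [2, 4, 8, 9, 12]


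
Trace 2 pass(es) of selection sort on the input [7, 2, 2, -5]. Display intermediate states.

Pass 1: Select minimum -5 at index 3, swap -> [-5, 2, 2, 7]
Pass 2: Select minimum 2 at index 1, swap -> [-5, 2, 2, 7]


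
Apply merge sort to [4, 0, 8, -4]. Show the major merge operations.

Divide and conquer:
  Merge [4] + [0] -> [0, 4]
  Merge [8] + [-4] -> [-4, 8]
  Merge [0, 4] + [-4, 8] -> [-4, 0, 4, 8]


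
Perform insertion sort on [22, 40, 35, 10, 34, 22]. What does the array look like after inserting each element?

First element 22 is already 'sorted'
Insert 40: shifted 0 elements -> [22, 40, 35, 10, 34, 22]
Insert 35: shifted 1 elements -> [22, 35, 40, 10, 34, 22]
Insert 10: shifted 3 elements -> [10, 22, 35, 40, 34, 22]
Insert 34: shifted 2 elements -> [10, 22, 34, 35, 40, 22]
Insert 22: shifted 3 elements -> [10, 22, 22, 34, 35, 40]


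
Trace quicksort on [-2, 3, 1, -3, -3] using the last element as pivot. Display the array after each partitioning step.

Partition 1: pivot=-3 at index 1 -> [-3, -3, 1, -2, 3]
Partition 2: pivot=3 at index 4 -> [-3, -3, 1, -2, 3]
Partition 3: pivot=-2 at index 2 -> [-3, -3, -2, 1, 3]


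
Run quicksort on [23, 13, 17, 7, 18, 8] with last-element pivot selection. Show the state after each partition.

Partition 1: pivot=8 at index 1 -> [7, 8, 17, 23, 18, 13]
Partition 2: pivot=13 at index 2 -> [7, 8, 13, 23, 18, 17]
Partition 3: pivot=17 at index 3 -> [7, 8, 13, 17, 18, 23]
Partition 4: pivot=23 at index 5 -> [7, 8, 13, 17, 18, 23]


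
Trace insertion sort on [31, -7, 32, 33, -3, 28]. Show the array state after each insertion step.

First element 31 is already 'sorted'
Insert -7: shifted 1 elements -> [-7, 31, 32, 33, -3, 28]
Insert 32: shifted 0 elements -> [-7, 31, 32, 33, -3, 28]
Insert 33: shifted 0 elements -> [-7, 31, 32, 33, -3, 28]
Insert -3: shifted 3 elements -> [-7, -3, 31, 32, 33, 28]
Insert 28: shifted 3 elements -> [-7, -3, 28, 31, 32, 33]


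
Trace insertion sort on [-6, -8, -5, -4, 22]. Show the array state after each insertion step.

First element -6 is already 'sorted'
Insert -8: shifted 1 elements -> [-8, -6, -5, -4, 22]
Insert -5: shifted 0 elements -> [-8, -6, -5, -4, 22]
Insert -4: shifted 0 elements -> [-8, -6, -5, -4, 22]
Insert 22: shifted 0 elements -> [-8, -6, -5, -4, 22]


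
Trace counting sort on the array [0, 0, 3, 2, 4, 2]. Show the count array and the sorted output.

Count array: [2, 0, 2, 1, 1]
(count[i] = number of elements equal to i)
Cumulative count: [2, 2, 4, 5, 6]
Sorted: [0, 0, 2, 2, 3, 4]


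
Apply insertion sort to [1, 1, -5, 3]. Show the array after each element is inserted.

First element 1 is already 'sorted'
Insert 1: shifted 0 elements -> [1, 1, -5, 3]
Insert -5: shifted 2 elements -> [-5, 1, 1, 3]
Insert 3: shifted 0 elements -> [-5, 1, 1, 3]


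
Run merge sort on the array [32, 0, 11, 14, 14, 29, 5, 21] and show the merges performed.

Divide and conquer:
  Merge [32] + [0] -> [0, 32]
  Merge [11] + [14] -> [11, 14]
  Merge [0, 32] + [11, 14] -> [0, 11, 14, 32]
  Merge [14] + [29] -> [14, 29]
  Merge [5] + [21] -> [5, 21]
  Merge [14, 29] + [5, 21] -> [5, 14, 21, 29]
  Merge [0, 11, 14, 32] + [5, 14, 21, 29] -> [0, 5, 11, 14, 14, 21, 29, 32]


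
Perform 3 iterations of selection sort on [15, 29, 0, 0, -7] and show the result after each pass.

Pass 1: Select minimum -7 at index 4, swap -> [-7, 29, 0, 0, 15]
Pass 2: Select minimum 0 at index 2, swap -> [-7, 0, 29, 0, 15]
Pass 3: Select minimum 0 at index 3, swap -> [-7, 0, 0, 29, 15]


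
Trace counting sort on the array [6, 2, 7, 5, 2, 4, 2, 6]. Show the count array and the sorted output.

Count array: [0, 0, 3, 0, 1, 1, 2, 1]
(count[i] = number of elements equal to i)
Cumulative count: [0, 0, 3, 3, 4, 5, 7, 8]
Sorted: [2, 2, 2, 4, 5, 6, 6, 7]


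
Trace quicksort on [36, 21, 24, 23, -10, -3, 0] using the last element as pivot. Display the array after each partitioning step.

Partition 1: pivot=0 at index 2 -> [-10, -3, 0, 23, 36, 21, 24]
Partition 2: pivot=-3 at index 1 -> [-10, -3, 0, 23, 36, 21, 24]
Partition 3: pivot=24 at index 5 -> [-10, -3, 0, 23, 21, 24, 36]
Partition 4: pivot=21 at index 3 -> [-10, -3, 0, 21, 23, 24, 36]


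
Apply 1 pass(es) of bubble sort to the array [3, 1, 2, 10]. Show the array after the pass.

After pass 1: [1, 2, 3, 10] (2 swaps)
Total swaps: 2


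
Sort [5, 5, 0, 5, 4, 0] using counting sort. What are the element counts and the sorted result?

Count array: [2, 0, 0, 0, 1, 3]
(count[i] = number of elements equal to i)
Cumulative count: [2, 2, 2, 2, 3, 6]
Sorted: [0, 0, 4, 5, 5, 5]


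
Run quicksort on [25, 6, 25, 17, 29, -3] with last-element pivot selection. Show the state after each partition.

Partition 1: pivot=-3 at index 0 -> [-3, 6, 25, 17, 29, 25]
Partition 2: pivot=25 at index 4 -> [-3, 6, 25, 17, 25, 29]
Partition 3: pivot=17 at index 2 -> [-3, 6, 17, 25, 25, 29]


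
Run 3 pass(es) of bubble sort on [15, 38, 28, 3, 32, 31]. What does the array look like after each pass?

After pass 1: [15, 28, 3, 32, 31, 38] (4 swaps)
After pass 2: [15, 3, 28, 31, 32, 38] (2 swaps)
After pass 3: [3, 15, 28, 31, 32, 38] (1 swaps)
Total swaps: 7


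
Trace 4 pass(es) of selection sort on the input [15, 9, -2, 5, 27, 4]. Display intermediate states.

Pass 1: Select minimum -2 at index 2, swap -> [-2, 9, 15, 5, 27, 4]
Pass 2: Select minimum 4 at index 5, swap -> [-2, 4, 15, 5, 27, 9]
Pass 3: Select minimum 5 at index 3, swap -> [-2, 4, 5, 15, 27, 9]
Pass 4: Select minimum 9 at index 5, swap -> [-2, 4, 5, 9, 27, 15]


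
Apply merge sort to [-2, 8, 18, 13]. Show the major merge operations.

Divide and conquer:
  Merge [-2] + [8] -> [-2, 8]
  Merge [18] + [13] -> [13, 18]
  Merge [-2, 8] + [13, 18] -> [-2, 8, 13, 18]


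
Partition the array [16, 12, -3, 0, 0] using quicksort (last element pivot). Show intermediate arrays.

Partition 1: pivot=0 at index 2 -> [-3, 0, 0, 12, 16]
Partition 2: pivot=0 at index 1 -> [-3, 0, 0, 12, 16]
Partition 3: pivot=16 at index 4 -> [-3, 0, 0, 12, 16]


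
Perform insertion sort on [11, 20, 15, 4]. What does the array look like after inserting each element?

First element 11 is already 'sorted'
Insert 20: shifted 0 elements -> [11, 20, 15, 4]
Insert 15: shifted 1 elements -> [11, 15, 20, 4]
Insert 4: shifted 3 elements -> [4, 11, 15, 20]


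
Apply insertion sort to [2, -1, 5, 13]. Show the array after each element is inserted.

First element 2 is already 'sorted'
Insert -1: shifted 1 elements -> [-1, 2, 5, 13]
Insert 5: shifted 0 elements -> [-1, 2, 5, 13]
Insert 13: shifted 0 elements -> [-1, 2, 5, 13]


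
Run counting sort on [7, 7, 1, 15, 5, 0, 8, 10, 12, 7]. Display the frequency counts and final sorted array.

Count array: [1, 1, 0, 0, 0, 1, 0, 3, 1, 0, 1, 0, 1, 0, 0, 1]
(count[i] = number of elements equal to i)
Cumulative count: [1, 2, 2, 2, 2, 3, 3, 6, 7, 7, 8, 8, 9, 9, 9, 10]
Sorted: [0, 1, 5, 7, 7, 7, 8, 10, 12, 15]


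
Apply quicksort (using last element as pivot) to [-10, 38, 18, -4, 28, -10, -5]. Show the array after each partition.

Partition 1: pivot=-5 at index 2 -> [-10, -10, -5, -4, 28, 38, 18]
Partition 2: pivot=-10 at index 1 -> [-10, -10, -5, -4, 28, 38, 18]
Partition 3: pivot=18 at index 4 -> [-10, -10, -5, -4, 18, 38, 28]
Partition 4: pivot=28 at index 5 -> [-10, -10, -5, -4, 18, 28, 38]


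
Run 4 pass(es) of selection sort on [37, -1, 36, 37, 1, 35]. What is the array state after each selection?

Pass 1: Select minimum -1 at index 1, swap -> [-1, 37, 36, 37, 1, 35]
Pass 2: Select minimum 1 at index 4, swap -> [-1, 1, 36, 37, 37, 35]
Pass 3: Select minimum 35 at index 5, swap -> [-1, 1, 35, 37, 37, 36]
Pass 4: Select minimum 36 at index 5, swap -> [-1, 1, 35, 36, 37, 37]


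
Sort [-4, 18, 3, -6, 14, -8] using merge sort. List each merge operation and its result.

Divide and conquer:
  Merge [18] + [3] -> [3, 18]
  Merge [-4] + [3, 18] -> [-4, 3, 18]
  Merge [14] + [-8] -> [-8, 14]
  Merge [-6] + [-8, 14] -> [-8, -6, 14]
  Merge [-4, 3, 18] + [-8, -6, 14] -> [-8, -6, -4, 3, 14, 18]


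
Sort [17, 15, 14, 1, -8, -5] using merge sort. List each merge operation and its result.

Divide and conquer:
  Merge [15] + [14] -> [14, 15]
  Merge [17] + [14, 15] -> [14, 15, 17]
  Merge [-8] + [-5] -> [-8, -5]
  Merge [1] + [-8, -5] -> [-8, -5, 1]
  Merge [14, 15, 17] + [-8, -5, 1] -> [-8, -5, 1, 14, 15, 17]


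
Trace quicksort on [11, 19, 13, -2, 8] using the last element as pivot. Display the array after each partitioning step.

Partition 1: pivot=8 at index 1 -> [-2, 8, 13, 11, 19]
Partition 2: pivot=19 at index 4 -> [-2, 8, 13, 11, 19]
Partition 3: pivot=11 at index 2 -> [-2, 8, 11, 13, 19]


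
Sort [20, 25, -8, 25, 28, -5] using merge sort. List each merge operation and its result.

Divide and conquer:
  Merge [25] + [-8] -> [-8, 25]
  Merge [20] + [-8, 25] -> [-8, 20, 25]
  Merge [28] + [-5] -> [-5, 28]
  Merge [25] + [-5, 28] -> [-5, 25, 28]
  Merge [-8, 20, 25] + [-5, 25, 28] -> [-8, -5, 20, 25, 25, 28]


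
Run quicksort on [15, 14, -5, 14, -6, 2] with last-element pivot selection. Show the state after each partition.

Partition 1: pivot=2 at index 2 -> [-5, -6, 2, 14, 14, 15]
Partition 2: pivot=-6 at index 0 -> [-6, -5, 2, 14, 14, 15]
Partition 3: pivot=15 at index 5 -> [-6, -5, 2, 14, 14, 15]
Partition 4: pivot=14 at index 4 -> [-6, -5, 2, 14, 14, 15]


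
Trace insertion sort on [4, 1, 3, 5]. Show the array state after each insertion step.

First element 4 is already 'sorted'
Insert 1: shifted 1 elements -> [1, 4, 3, 5]
Insert 3: shifted 1 elements -> [1, 3, 4, 5]
Insert 5: shifted 0 elements -> [1, 3, 4, 5]


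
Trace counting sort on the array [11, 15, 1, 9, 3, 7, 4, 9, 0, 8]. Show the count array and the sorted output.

Count array: [1, 1, 0, 1, 1, 0, 0, 1, 1, 2, 0, 1, 0, 0, 0, 1]
(count[i] = number of elements equal to i)
Cumulative count: [1, 2, 2, 3, 4, 4, 4, 5, 6, 8, 8, 9, 9, 9, 9, 10]
Sorted: [0, 1, 3, 4, 7, 8, 9, 9, 11, 15]


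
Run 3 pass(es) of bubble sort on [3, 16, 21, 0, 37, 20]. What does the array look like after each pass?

After pass 1: [3, 16, 0, 21, 20, 37] (2 swaps)
After pass 2: [3, 0, 16, 20, 21, 37] (2 swaps)
After pass 3: [0, 3, 16, 20, 21, 37] (1 swaps)
Total swaps: 5


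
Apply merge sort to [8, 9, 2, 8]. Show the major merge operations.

Divide and conquer:
  Merge [8] + [9] -> [8, 9]
  Merge [2] + [8] -> [2, 8]
  Merge [8, 9] + [2, 8] -> [2, 8, 8, 9]


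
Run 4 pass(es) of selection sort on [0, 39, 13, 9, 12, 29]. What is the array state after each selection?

Pass 1: Select minimum 0 at index 0, swap -> [0, 39, 13, 9, 12, 29]
Pass 2: Select minimum 9 at index 3, swap -> [0, 9, 13, 39, 12, 29]
Pass 3: Select minimum 12 at index 4, swap -> [0, 9, 12, 39, 13, 29]
Pass 4: Select minimum 13 at index 4, swap -> [0, 9, 12, 13, 39, 29]


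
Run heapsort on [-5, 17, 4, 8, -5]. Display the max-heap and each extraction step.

Build heap: [17, 8, 4, -5, -5]
Extract 17: [8, -5, 4, -5, 17]
Extract 8: [4, -5, -5, 8, 17]
Extract 4: [-5, -5, 4, 8, 17]
Extract -5: [-5, -5, 4, 8, 17]


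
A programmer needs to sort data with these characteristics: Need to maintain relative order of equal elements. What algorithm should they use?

Best choice: Merge sort or Insertion sort
Reason: Both are stable; quicksort and heapsort are not stable


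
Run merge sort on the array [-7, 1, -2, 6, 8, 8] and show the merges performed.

Divide and conquer:
  Merge [1] + [-2] -> [-2, 1]
  Merge [-7] + [-2, 1] -> [-7, -2, 1]
  Merge [8] + [8] -> [8, 8]
  Merge [6] + [8, 8] -> [6, 8, 8]
  Merge [-7, -2, 1] + [6, 8, 8] -> [-7, -2, 1, 6, 8, 8]


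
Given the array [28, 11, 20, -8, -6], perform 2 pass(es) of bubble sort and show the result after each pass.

After pass 1: [11, 20, -8, -6, 28] (4 swaps)
After pass 2: [11, -8, -6, 20, 28] (2 swaps)
Total swaps: 6


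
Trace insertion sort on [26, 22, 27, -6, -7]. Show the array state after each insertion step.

First element 26 is already 'sorted'
Insert 22: shifted 1 elements -> [22, 26, 27, -6, -7]
Insert 27: shifted 0 elements -> [22, 26, 27, -6, -7]
Insert -6: shifted 3 elements -> [-6, 22, 26, 27, -7]
Insert -7: shifted 4 elements -> [-7, -6, 22, 26, 27]


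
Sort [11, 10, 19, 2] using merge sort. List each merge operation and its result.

Divide and conquer:
  Merge [11] + [10] -> [10, 11]
  Merge [19] + [2] -> [2, 19]
  Merge [10, 11] + [2, 19] -> [2, 10, 11, 19]


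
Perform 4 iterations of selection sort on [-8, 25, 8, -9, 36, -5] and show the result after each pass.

Pass 1: Select minimum -9 at index 3, swap -> [-9, 25, 8, -8, 36, -5]
Pass 2: Select minimum -8 at index 3, swap -> [-9, -8, 8, 25, 36, -5]
Pass 3: Select minimum -5 at index 5, swap -> [-9, -8, -5, 25, 36, 8]
Pass 4: Select minimum 8 at index 5, swap -> [-9, -8, -5, 8, 36, 25]


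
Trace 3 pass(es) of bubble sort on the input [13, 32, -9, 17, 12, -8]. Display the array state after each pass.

After pass 1: [13, -9, 17, 12, -8, 32] (4 swaps)
After pass 2: [-9, 13, 12, -8, 17, 32] (3 swaps)
After pass 3: [-9, 12, -8, 13, 17, 32] (2 swaps)
Total swaps: 9


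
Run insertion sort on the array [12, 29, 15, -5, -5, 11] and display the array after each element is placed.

First element 12 is already 'sorted'
Insert 29: shifted 0 elements -> [12, 29, 15, -5, -5, 11]
Insert 15: shifted 1 elements -> [12, 15, 29, -5, -5, 11]
Insert -5: shifted 3 elements -> [-5, 12, 15, 29, -5, 11]
Insert -5: shifted 3 elements -> [-5, -5, 12, 15, 29, 11]
Insert 11: shifted 3 elements -> [-5, -5, 11, 12, 15, 29]


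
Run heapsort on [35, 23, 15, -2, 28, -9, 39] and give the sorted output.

Build heap: [39, 28, 35, -2, 23, -9, 15]
Extract 39: [35, 28, 15, -2, 23, -9, 39]
Extract 35: [28, 23, 15, -2, -9, 35, 39]
Extract 28: [23, -2, 15, -9, 28, 35, 39]
Extract 23: [15, -2, -9, 23, 28, 35, 39]
Extract 15: [-2, -9, 15, 23, 28, 35, 39]
Extract -2: [-9, -2, 15, 23, 28, 35, 39]


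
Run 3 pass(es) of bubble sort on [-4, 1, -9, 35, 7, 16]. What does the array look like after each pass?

After pass 1: [-4, -9, 1, 7, 16, 35] (3 swaps)
After pass 2: [-9, -4, 1, 7, 16, 35] (1 swaps)
After pass 3: [-9, -4, 1, 7, 16, 35] (0 swaps)
Total swaps: 4


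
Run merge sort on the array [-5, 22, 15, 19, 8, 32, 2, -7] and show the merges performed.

Divide and conquer:
  Merge [-5] + [22] -> [-5, 22]
  Merge [15] + [19] -> [15, 19]
  Merge [-5, 22] + [15, 19] -> [-5, 15, 19, 22]
  Merge [8] + [32] -> [8, 32]
  Merge [2] + [-7] -> [-7, 2]
  Merge [8, 32] + [-7, 2] -> [-7, 2, 8, 32]
  Merge [-5, 15, 19, 22] + [-7, 2, 8, 32] -> [-7, -5, 2, 8, 15, 19, 22, 32]


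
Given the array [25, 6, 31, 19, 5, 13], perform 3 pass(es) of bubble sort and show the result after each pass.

After pass 1: [6, 25, 19, 5, 13, 31] (4 swaps)
After pass 2: [6, 19, 5, 13, 25, 31] (3 swaps)
After pass 3: [6, 5, 13, 19, 25, 31] (2 swaps)
Total swaps: 9


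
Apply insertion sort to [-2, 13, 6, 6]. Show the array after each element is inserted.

First element -2 is already 'sorted'
Insert 13: shifted 0 elements -> [-2, 13, 6, 6]
Insert 6: shifted 1 elements -> [-2, 6, 13, 6]
Insert 6: shifted 1 elements -> [-2, 6, 6, 13]


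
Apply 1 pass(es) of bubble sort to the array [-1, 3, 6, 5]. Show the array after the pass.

After pass 1: [-1, 3, 5, 6] (1 swaps)
Total swaps: 1


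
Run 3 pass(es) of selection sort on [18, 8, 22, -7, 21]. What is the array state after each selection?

Pass 1: Select minimum -7 at index 3, swap -> [-7, 8, 22, 18, 21]
Pass 2: Select minimum 8 at index 1, swap -> [-7, 8, 22, 18, 21]
Pass 3: Select minimum 18 at index 3, swap -> [-7, 8, 18, 22, 21]


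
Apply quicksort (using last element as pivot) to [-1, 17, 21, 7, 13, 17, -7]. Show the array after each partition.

Partition 1: pivot=-7 at index 0 -> [-7, 17, 21, 7, 13, 17, -1]
Partition 2: pivot=-1 at index 1 -> [-7, -1, 21, 7, 13, 17, 17]
Partition 3: pivot=17 at index 5 -> [-7, -1, 7, 13, 17, 17, 21]
Partition 4: pivot=17 at index 4 -> [-7, -1, 7, 13, 17, 17, 21]
Partition 5: pivot=13 at index 3 -> [-7, -1, 7, 13, 17, 17, 21]


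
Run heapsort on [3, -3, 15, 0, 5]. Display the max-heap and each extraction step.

Build heap: [15, 5, 3, 0, -3]
Extract 15: [5, 0, 3, -3, 15]
Extract 5: [3, 0, -3, 5, 15]
Extract 3: [0, -3, 3, 5, 15]
Extract 0: [-3, 0, 3, 5, 15]


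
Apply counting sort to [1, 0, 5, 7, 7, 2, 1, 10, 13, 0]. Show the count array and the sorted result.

Count array: [2, 2, 1, 0, 0, 1, 0, 2, 0, 0, 1, 0, 0, 1]
(count[i] = number of elements equal to i)
Cumulative count: [2, 4, 5, 5, 5, 6, 6, 8, 8, 8, 9, 9, 9, 10]
Sorted: [0, 0, 1, 1, 2, 5, 7, 7, 10, 13]


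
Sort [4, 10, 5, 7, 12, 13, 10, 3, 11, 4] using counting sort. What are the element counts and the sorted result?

Count array: [0, 0, 0, 1, 2, 1, 0, 1, 0, 0, 2, 1, 1, 1]
(count[i] = number of elements equal to i)
Cumulative count: [0, 0, 0, 1, 3, 4, 4, 5, 5, 5, 7, 8, 9, 10]
Sorted: [3, 4, 4, 5, 7, 10, 10, 11, 12, 13]


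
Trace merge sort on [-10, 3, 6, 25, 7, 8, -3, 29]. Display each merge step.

Divide and conquer:
  Merge [-10] + [3] -> [-10, 3]
  Merge [6] + [25] -> [6, 25]
  Merge [-10, 3] + [6, 25] -> [-10, 3, 6, 25]
  Merge [7] + [8] -> [7, 8]
  Merge [-3] + [29] -> [-3, 29]
  Merge [7, 8] + [-3, 29] -> [-3, 7, 8, 29]
  Merge [-10, 3, 6, 25] + [-3, 7, 8, 29] -> [-10, -3, 3, 6, 7, 8, 25, 29]


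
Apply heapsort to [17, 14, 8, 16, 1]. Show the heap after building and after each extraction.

Build heap: [17, 16, 8, 14, 1]
Extract 17: [16, 14, 8, 1, 17]
Extract 16: [14, 1, 8, 16, 17]
Extract 14: [8, 1, 14, 16, 17]
Extract 8: [1, 8, 14, 16, 17]


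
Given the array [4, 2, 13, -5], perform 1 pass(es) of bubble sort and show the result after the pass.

After pass 1: [2, 4, -5, 13] (2 swaps)
Total swaps: 2


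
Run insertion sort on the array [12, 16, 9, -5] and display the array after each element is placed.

First element 12 is already 'sorted'
Insert 16: shifted 0 elements -> [12, 16, 9, -5]
Insert 9: shifted 2 elements -> [9, 12, 16, -5]
Insert -5: shifted 3 elements -> [-5, 9, 12, 16]


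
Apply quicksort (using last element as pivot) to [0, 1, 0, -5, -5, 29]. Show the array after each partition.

Partition 1: pivot=29 at index 5 -> [0, 1, 0, -5, -5, 29]
Partition 2: pivot=-5 at index 1 -> [-5, -5, 0, 0, 1, 29]
Partition 3: pivot=1 at index 4 -> [-5, -5, 0, 0, 1, 29]
Partition 4: pivot=0 at index 3 -> [-5, -5, 0, 0, 1, 29]


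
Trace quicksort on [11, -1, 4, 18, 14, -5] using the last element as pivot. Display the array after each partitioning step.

Partition 1: pivot=-5 at index 0 -> [-5, -1, 4, 18, 14, 11]
Partition 2: pivot=11 at index 3 -> [-5, -1, 4, 11, 14, 18]
Partition 3: pivot=4 at index 2 -> [-5, -1, 4, 11, 14, 18]
Partition 4: pivot=18 at index 5 -> [-5, -1, 4, 11, 14, 18]


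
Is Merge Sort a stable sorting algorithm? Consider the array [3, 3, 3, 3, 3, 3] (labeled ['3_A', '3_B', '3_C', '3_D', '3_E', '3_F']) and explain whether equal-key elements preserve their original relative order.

Trace Merge Sort on the labeled array (the key is the number; the letter only tracks identity):
  Merge [3_B] + [3_C] -> [3_B, 3_C]
  Merge [3_A] + [3_B, 3_C] -> [3_A, 3_B, 3_C]
  Merge [3_E] + [3_F] -> [3_E, 3_F]
  Merge [3_D] + [3_E, 3_F] -> [3_D, 3_E, 3_F]
  Merge [3_A, 3_B, 3_C] + [3_D, 3_E, 3_F] -> [3_A, 3_B, 3_C, 3_D, 3_E, 3_F]
Final order: [3_A, 3_B, 3_C, 3_D, 3_E, 3_F]
Equal keys:
  value 3: originally 3_A, 3_B, 3_C, 3_D, 3_E, 3_F; after sorting 3_A, 3_B, 3_C, 3_D, 3_E, 3_F -> order preserved
All equal keys kept their original relative order. Merge Sort is stable: when the heads of the two halves are equal the merge takes from the left half first.
Answer: Stable


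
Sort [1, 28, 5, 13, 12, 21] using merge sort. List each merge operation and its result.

Divide and conquer:
  Merge [28] + [5] -> [5, 28]
  Merge [1] + [5, 28] -> [1, 5, 28]
  Merge [12] + [21] -> [12, 21]
  Merge [13] + [12, 21] -> [12, 13, 21]
  Merge [1, 5, 28] + [12, 13, 21] -> [1, 5, 12, 13, 21, 28]


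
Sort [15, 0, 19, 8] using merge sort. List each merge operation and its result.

Divide and conquer:
  Merge [15] + [0] -> [0, 15]
  Merge [19] + [8] -> [8, 19]
  Merge [0, 15] + [8, 19] -> [0, 8, 15, 19]


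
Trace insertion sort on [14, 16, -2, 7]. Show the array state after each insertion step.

First element 14 is already 'sorted'
Insert 16: shifted 0 elements -> [14, 16, -2, 7]
Insert -2: shifted 2 elements -> [-2, 14, 16, 7]
Insert 7: shifted 2 elements -> [-2, 7, 14, 16]


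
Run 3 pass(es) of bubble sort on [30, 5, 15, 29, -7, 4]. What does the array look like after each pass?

After pass 1: [5, 15, 29, -7, 4, 30] (5 swaps)
After pass 2: [5, 15, -7, 4, 29, 30] (2 swaps)
After pass 3: [5, -7, 4, 15, 29, 30] (2 swaps)
Total swaps: 9


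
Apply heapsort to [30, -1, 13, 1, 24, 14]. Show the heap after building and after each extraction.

Build heap: [30, 24, 14, 1, -1, 13]
Extract 30: [24, 13, 14, 1, -1, 30]
Extract 24: [14, 13, -1, 1, 24, 30]
Extract 14: [13, 1, -1, 14, 24, 30]
Extract 13: [1, -1, 13, 14, 24, 30]
Extract 1: [-1, 1, 13, 14, 24, 30]


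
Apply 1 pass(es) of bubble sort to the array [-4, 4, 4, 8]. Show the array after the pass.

After pass 1: [-4, 4, 4, 8] (0 swaps)
Total swaps: 0


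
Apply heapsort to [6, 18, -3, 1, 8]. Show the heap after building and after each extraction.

Build heap: [18, 8, -3, 1, 6]
Extract 18: [8, 6, -3, 1, 18]
Extract 8: [6, 1, -3, 8, 18]
Extract 6: [1, -3, 6, 8, 18]
Extract 1: [-3, 1, 6, 8, 18]


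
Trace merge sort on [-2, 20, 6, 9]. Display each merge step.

Divide and conquer:
  Merge [-2] + [20] -> [-2, 20]
  Merge [6] + [9] -> [6, 9]
  Merge [-2, 20] + [6, 9] -> [-2, 6, 9, 20]


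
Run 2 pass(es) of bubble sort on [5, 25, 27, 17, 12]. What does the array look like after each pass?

After pass 1: [5, 25, 17, 12, 27] (2 swaps)
After pass 2: [5, 17, 12, 25, 27] (2 swaps)
Total swaps: 4


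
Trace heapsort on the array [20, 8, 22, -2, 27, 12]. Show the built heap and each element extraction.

Build heap: [27, 20, 22, -2, 8, 12]
Extract 27: [22, 20, 12, -2, 8, 27]
Extract 22: [20, 8, 12, -2, 22, 27]
Extract 20: [12, 8, -2, 20, 22, 27]
Extract 12: [8, -2, 12, 20, 22, 27]
Extract 8: [-2, 8, 12, 20, 22, 27]


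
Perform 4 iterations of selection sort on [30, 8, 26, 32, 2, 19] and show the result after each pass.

Pass 1: Select minimum 2 at index 4, swap -> [2, 8, 26, 32, 30, 19]
Pass 2: Select minimum 8 at index 1, swap -> [2, 8, 26, 32, 30, 19]
Pass 3: Select minimum 19 at index 5, swap -> [2, 8, 19, 32, 30, 26]
Pass 4: Select minimum 26 at index 5, swap -> [2, 8, 19, 26, 30, 32]


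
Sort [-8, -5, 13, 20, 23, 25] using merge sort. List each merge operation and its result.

Divide and conquer:
  Merge [-5] + [13] -> [-5, 13]
  Merge [-8] + [-5, 13] -> [-8, -5, 13]
  Merge [23] + [25] -> [23, 25]
  Merge [20] + [23, 25] -> [20, 23, 25]
  Merge [-8, -5, 13] + [20, 23, 25] -> [-8, -5, 13, 20, 23, 25]


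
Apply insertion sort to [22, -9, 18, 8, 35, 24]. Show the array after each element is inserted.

First element 22 is already 'sorted'
Insert -9: shifted 1 elements -> [-9, 22, 18, 8, 35, 24]
Insert 18: shifted 1 elements -> [-9, 18, 22, 8, 35, 24]
Insert 8: shifted 2 elements -> [-9, 8, 18, 22, 35, 24]
Insert 35: shifted 0 elements -> [-9, 8, 18, 22, 35, 24]
Insert 24: shifted 1 elements -> [-9, 8, 18, 22, 24, 35]


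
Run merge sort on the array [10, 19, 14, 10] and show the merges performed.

Divide and conquer:
  Merge [10] + [19] -> [10, 19]
  Merge [14] + [10] -> [10, 14]
  Merge [10, 19] + [10, 14] -> [10, 10, 14, 19]


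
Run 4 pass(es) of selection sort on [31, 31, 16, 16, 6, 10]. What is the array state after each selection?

Pass 1: Select minimum 6 at index 4, swap -> [6, 31, 16, 16, 31, 10]
Pass 2: Select minimum 10 at index 5, swap -> [6, 10, 16, 16, 31, 31]
Pass 3: Select minimum 16 at index 2, swap -> [6, 10, 16, 16, 31, 31]
Pass 4: Select minimum 16 at index 3, swap -> [6, 10, 16, 16, 31, 31]


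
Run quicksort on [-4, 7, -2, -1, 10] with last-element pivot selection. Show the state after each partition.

Partition 1: pivot=10 at index 4 -> [-4, 7, -2, -1, 10]
Partition 2: pivot=-1 at index 2 -> [-4, -2, -1, 7, 10]
Partition 3: pivot=-2 at index 1 -> [-4, -2, -1, 7, 10]


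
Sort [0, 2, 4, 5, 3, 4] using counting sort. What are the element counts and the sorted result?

Count array: [1, 0, 1, 1, 2, 1]
(count[i] = number of elements equal to i)
Cumulative count: [1, 1, 2, 3, 5, 6]
Sorted: [0, 2, 3, 4, 4, 5]


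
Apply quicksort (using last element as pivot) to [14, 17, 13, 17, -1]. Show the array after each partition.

Partition 1: pivot=-1 at index 0 -> [-1, 17, 13, 17, 14]
Partition 2: pivot=14 at index 2 -> [-1, 13, 14, 17, 17]
Partition 3: pivot=17 at index 4 -> [-1, 13, 14, 17, 17]


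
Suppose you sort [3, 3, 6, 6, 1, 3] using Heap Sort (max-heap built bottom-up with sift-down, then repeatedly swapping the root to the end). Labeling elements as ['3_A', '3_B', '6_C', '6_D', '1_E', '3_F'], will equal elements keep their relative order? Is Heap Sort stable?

Trace Heap Sort on the labeled array (the key is the number; the letter only tracks identity):
  Build max-heap: [6_D, 3_A, 6_C, 3_B, 1_E, 3_F]
  Swap root 6_D to index 5, re-heapify first 5 -> [6_C, 3_A, 3_F, 3_B, 1_E, 6_D]
  Swap root 6_C to index 4, re-heapify first 4 -> [3_A, 3_B, 3_F, 1_E, 6_C, 6_D]
  Swap root 3_A to index 3, re-heapify first 3 -> [3_B, 1_E, 3_F, 3_A, 6_C, 6_D]
  Swap root 3_B to index 2, re-heapify first 2 -> [3_F, 1_E, 3_B, 3_A, 6_C, 6_D]
  Swap root 3_F to index 1, re-heapify first 1 -> [1_E, 3_F, 3_B, 3_A, 6_C, 6_D]
Final order: [1_E, 3_F, 3_B, 3_A, 6_C, 6_D]
Equal keys:
  value 3: originally 3_A, 3_B, 3_F; after sorting 3_F, 3_B, 3_A -> order changed
  value 6: originally 6_C, 6_D; after sorting 6_C, 6_D -> order preserved
Equal keys were reordered, so Heap Sort is not stable: heap construction and root-to-end swaps move elements without regard to the original order of equal keys. (One such input is enough; an unstable sort may happen to preserve order on other inputs, but it gives no guarantee.)
Answer: Not stable


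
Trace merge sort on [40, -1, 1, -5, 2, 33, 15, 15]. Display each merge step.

Divide and conquer:
  Merge [40] + [-1] -> [-1, 40]
  Merge [1] + [-5] -> [-5, 1]
  Merge [-1, 40] + [-5, 1] -> [-5, -1, 1, 40]
  Merge [2] + [33] -> [2, 33]
  Merge [15] + [15] -> [15, 15]
  Merge [2, 33] + [15, 15] -> [2, 15, 15, 33]
  Merge [-5, -1, 1, 40] + [2, 15, 15, 33] -> [-5, -1, 1, 2, 15, 15, 33, 40]


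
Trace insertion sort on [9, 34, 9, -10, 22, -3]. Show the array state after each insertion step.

First element 9 is already 'sorted'
Insert 34: shifted 0 elements -> [9, 34, 9, -10, 22, -3]
Insert 9: shifted 1 elements -> [9, 9, 34, -10, 22, -3]
Insert -10: shifted 3 elements -> [-10, 9, 9, 34, 22, -3]
Insert 22: shifted 1 elements -> [-10, 9, 9, 22, 34, -3]
Insert -3: shifted 4 elements -> [-10, -3, 9, 9, 22, 34]


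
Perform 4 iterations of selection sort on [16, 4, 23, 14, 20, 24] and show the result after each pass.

Pass 1: Select minimum 4 at index 1, swap -> [4, 16, 23, 14, 20, 24]
Pass 2: Select minimum 14 at index 3, swap -> [4, 14, 23, 16, 20, 24]
Pass 3: Select minimum 16 at index 3, swap -> [4, 14, 16, 23, 20, 24]
Pass 4: Select minimum 20 at index 4, swap -> [4, 14, 16, 20, 23, 24]


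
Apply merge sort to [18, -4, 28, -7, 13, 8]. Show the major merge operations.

Divide and conquer:
  Merge [-4] + [28] -> [-4, 28]
  Merge [18] + [-4, 28] -> [-4, 18, 28]
  Merge [13] + [8] -> [8, 13]
  Merge [-7] + [8, 13] -> [-7, 8, 13]
  Merge [-4, 18, 28] + [-7, 8, 13] -> [-7, -4, 8, 13, 18, 28]


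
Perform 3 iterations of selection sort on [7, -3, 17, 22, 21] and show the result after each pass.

Pass 1: Select minimum -3 at index 1, swap -> [-3, 7, 17, 22, 21]
Pass 2: Select minimum 7 at index 1, swap -> [-3, 7, 17, 22, 21]
Pass 3: Select minimum 17 at index 2, swap -> [-3, 7, 17, 22, 21]


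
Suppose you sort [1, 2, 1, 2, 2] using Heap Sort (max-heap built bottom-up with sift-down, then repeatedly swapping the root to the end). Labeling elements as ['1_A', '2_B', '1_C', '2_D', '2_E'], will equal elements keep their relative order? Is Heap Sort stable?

Trace Heap Sort on the labeled array (the key is the number; the letter only tracks identity):
  Build max-heap: [2_B, 2_D, 1_C, 1_A, 2_E]
  Swap root 2_B to index 4, re-heapify first 4 -> [2_E, 2_D, 1_C, 1_A, 2_B]
  Swap root 2_E to index 3, re-heapify first 3 -> [2_D, 1_A, 1_C, 2_E, 2_B]
  Swap root 2_D to index 2, re-heapify first 2 -> [1_C, 1_A, 2_D, 2_E, 2_B]
  Swap root 1_C to index 1, re-heapify first 1 -> [1_A, 1_C, 2_D, 2_E, 2_B]
Final order: [1_A, 1_C, 2_D, 2_E, 2_B]
Equal keys:
  value 1: originally 1_A, 1_C; after sorting 1_A, 1_C -> order preserved
  value 2: originally 2_B, 2_D, 2_E; after sorting 2_D, 2_E, 2_B -> order changed
Equal keys were reordered, so Heap Sort is not stable: heap construction and root-to-end swaps move elements without regard to the original order of equal keys. (One such input is enough; an unstable sort may happen to preserve order on other inputs, but it gives no guarantee.)
Answer: Not stable


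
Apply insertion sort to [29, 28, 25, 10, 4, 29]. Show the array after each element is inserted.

First element 29 is already 'sorted'
Insert 28: shifted 1 elements -> [28, 29, 25, 10, 4, 29]
Insert 25: shifted 2 elements -> [25, 28, 29, 10, 4, 29]
Insert 10: shifted 3 elements -> [10, 25, 28, 29, 4, 29]
Insert 4: shifted 4 elements -> [4, 10, 25, 28, 29, 29]
Insert 29: shifted 0 elements -> [4, 10, 25, 28, 29, 29]


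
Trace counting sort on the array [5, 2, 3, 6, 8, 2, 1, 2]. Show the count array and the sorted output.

Count array: [0, 1, 3, 1, 0, 1, 1, 0, 1]
(count[i] = number of elements equal to i)
Cumulative count: [0, 1, 4, 5, 5, 6, 7, 7, 8]
Sorted: [1, 2, 2, 2, 3, 5, 6, 8]


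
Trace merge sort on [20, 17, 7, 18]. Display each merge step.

Divide and conquer:
  Merge [20] + [17] -> [17, 20]
  Merge [7] + [18] -> [7, 18]
  Merge [17, 20] + [7, 18] -> [7, 17, 18, 20]


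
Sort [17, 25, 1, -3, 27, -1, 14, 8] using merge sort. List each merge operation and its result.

Divide and conquer:
  Merge [17] + [25] -> [17, 25]
  Merge [1] + [-3] -> [-3, 1]
  Merge [17, 25] + [-3, 1] -> [-3, 1, 17, 25]
  Merge [27] + [-1] -> [-1, 27]
  Merge [14] + [8] -> [8, 14]
  Merge [-1, 27] + [8, 14] -> [-1, 8, 14, 27]
  Merge [-3, 1, 17, 25] + [-1, 8, 14, 27] -> [-3, -1, 1, 8, 14, 17, 25, 27]


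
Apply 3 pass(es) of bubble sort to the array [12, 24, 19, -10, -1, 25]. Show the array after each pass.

After pass 1: [12, 19, -10, -1, 24, 25] (3 swaps)
After pass 2: [12, -10, -1, 19, 24, 25] (2 swaps)
After pass 3: [-10, -1, 12, 19, 24, 25] (2 swaps)
Total swaps: 7


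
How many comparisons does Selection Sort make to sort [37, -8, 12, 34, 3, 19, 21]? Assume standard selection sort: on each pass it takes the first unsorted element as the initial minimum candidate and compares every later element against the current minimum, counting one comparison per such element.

Pass 1: scan indices 1..6 for the minimum = 6 comparison(s); min is -8, place at index 0 -> [-8, 37, 12, 34, 3, 19, 21]
Pass 2: scan indices 2..6 for the minimum = 5 comparison(s); min is 3, place at index 1 -> [-8, 3, 12, 34, 37, 19, 21]
Pass 3: scan indices 3..6 for the minimum = 4 comparison(s); min is 12, place at index 2 -> [-8, 3, 12, 34, 37, 19, 21]
Pass 4: scan indices 4..6 for the minimum = 3 comparison(s); min is 19, place at index 3 -> [-8, 3, 12, 19, 37, 34, 21]
Pass 5: scan indices 5..6 for the minimum = 2 comparison(s); min is 21, place at index 4 -> [-8, 3, 12, 19, 21, 34, 37]
Pass 6: scan indices 6..6 for the minimum = 1 comparison(s); min is 34, place at index 5 -> [-8, 3, 12, 19, 21, 34, 37]
Selection sort always scans the whole unsorted suffix, so the count is (n-1) + (n-2) + ... + 1 = n(n-1)/2 = 7*6/2 = 21 regardless of the input order.
Total comparisons: 6 + 5 + 4 + 3 + 2 + 1 = 21


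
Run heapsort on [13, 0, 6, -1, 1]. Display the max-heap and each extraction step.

Build heap: [13, 1, 6, -1, 0]
Extract 13: [6, 1, 0, -1, 13]
Extract 6: [1, -1, 0, 6, 13]
Extract 1: [0, -1, 1, 6, 13]
Extract 0: [-1, 0, 1, 6, 13]


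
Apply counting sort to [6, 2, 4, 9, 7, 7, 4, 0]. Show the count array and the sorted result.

Count array: [1, 0, 1, 0, 2, 0, 1, 2, 0, 1]
(count[i] = number of elements equal to i)
Cumulative count: [1, 1, 2, 2, 4, 4, 5, 7, 7, 8]
Sorted: [0, 2, 4, 4, 6, 7, 7, 9]


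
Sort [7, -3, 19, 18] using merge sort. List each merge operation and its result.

Divide and conquer:
  Merge [7] + [-3] -> [-3, 7]
  Merge [19] + [18] -> [18, 19]
  Merge [-3, 7] + [18, 19] -> [-3, 7, 18, 19]


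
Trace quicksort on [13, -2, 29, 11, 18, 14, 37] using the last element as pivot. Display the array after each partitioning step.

Partition 1: pivot=37 at index 6 -> [13, -2, 29, 11, 18, 14, 37]
Partition 2: pivot=14 at index 3 -> [13, -2, 11, 14, 18, 29, 37]
Partition 3: pivot=11 at index 1 -> [-2, 11, 13, 14, 18, 29, 37]
Partition 4: pivot=29 at index 5 -> [-2, 11, 13, 14, 18, 29, 37]


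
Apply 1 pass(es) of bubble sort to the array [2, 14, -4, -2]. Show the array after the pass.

After pass 1: [2, -4, -2, 14] (2 swaps)
Total swaps: 2


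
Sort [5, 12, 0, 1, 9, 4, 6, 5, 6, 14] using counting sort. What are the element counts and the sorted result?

Count array: [1, 1, 0, 0, 1, 2, 2, 0, 0, 1, 0, 0, 1, 0, 1]
(count[i] = number of elements equal to i)
Cumulative count: [1, 2, 2, 2, 3, 5, 7, 7, 7, 8, 8, 8, 9, 9, 10]
Sorted: [0, 1, 4, 5, 5, 6, 6, 9, 12, 14]


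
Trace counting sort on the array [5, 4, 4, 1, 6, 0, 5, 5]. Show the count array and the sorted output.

Count array: [1, 1, 0, 0, 2, 3, 1]
(count[i] = number of elements equal to i)
Cumulative count: [1, 2, 2, 2, 4, 7, 8]
Sorted: [0, 1, 4, 4, 5, 5, 5, 6]


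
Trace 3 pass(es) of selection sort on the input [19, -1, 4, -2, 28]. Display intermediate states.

Pass 1: Select minimum -2 at index 3, swap -> [-2, -1, 4, 19, 28]
Pass 2: Select minimum -1 at index 1, swap -> [-2, -1, 4, 19, 28]
Pass 3: Select minimum 4 at index 2, swap -> [-2, -1, 4, 19, 28]


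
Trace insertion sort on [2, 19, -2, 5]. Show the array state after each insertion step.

First element 2 is already 'sorted'
Insert 19: shifted 0 elements -> [2, 19, -2, 5]
Insert -2: shifted 2 elements -> [-2, 2, 19, 5]
Insert 5: shifted 1 elements -> [-2, 2, 5, 19]


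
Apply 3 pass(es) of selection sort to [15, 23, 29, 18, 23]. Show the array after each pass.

Pass 1: Select minimum 15 at index 0, swap -> [15, 23, 29, 18, 23]
Pass 2: Select minimum 18 at index 3, swap -> [15, 18, 29, 23, 23]
Pass 3: Select minimum 23 at index 3, swap -> [15, 18, 23, 29, 23]


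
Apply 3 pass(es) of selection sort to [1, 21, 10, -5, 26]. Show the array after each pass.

Pass 1: Select minimum -5 at index 3, swap -> [-5, 21, 10, 1, 26]
Pass 2: Select minimum 1 at index 3, swap -> [-5, 1, 10, 21, 26]
Pass 3: Select minimum 10 at index 2, swap -> [-5, 1, 10, 21, 26]


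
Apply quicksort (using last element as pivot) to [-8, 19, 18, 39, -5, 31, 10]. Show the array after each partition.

Partition 1: pivot=10 at index 2 -> [-8, -5, 10, 39, 19, 31, 18]
Partition 2: pivot=-5 at index 1 -> [-8, -5, 10, 39, 19, 31, 18]
Partition 3: pivot=18 at index 3 -> [-8, -5, 10, 18, 19, 31, 39]
Partition 4: pivot=39 at index 6 -> [-8, -5, 10, 18, 19, 31, 39]
Partition 5: pivot=31 at index 5 -> [-8, -5, 10, 18, 19, 31, 39]


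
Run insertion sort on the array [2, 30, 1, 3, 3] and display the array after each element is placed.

First element 2 is already 'sorted'
Insert 30: shifted 0 elements -> [2, 30, 1, 3, 3]
Insert 1: shifted 2 elements -> [1, 2, 30, 3, 3]
Insert 3: shifted 1 elements -> [1, 2, 3, 30, 3]
Insert 3: shifted 1 elements -> [1, 2, 3, 3, 30]


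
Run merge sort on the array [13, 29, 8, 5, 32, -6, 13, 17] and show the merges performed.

Divide and conquer:
  Merge [13] + [29] -> [13, 29]
  Merge [8] + [5] -> [5, 8]
  Merge [13, 29] + [5, 8] -> [5, 8, 13, 29]
  Merge [32] + [-6] -> [-6, 32]
  Merge [13] + [17] -> [13, 17]
  Merge [-6, 32] + [13, 17] -> [-6, 13, 17, 32]
  Merge [5, 8, 13, 29] + [-6, 13, 17, 32] -> [-6, 5, 8, 13, 13, 17, 29, 32]


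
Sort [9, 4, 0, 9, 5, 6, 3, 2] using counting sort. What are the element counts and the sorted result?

Count array: [1, 0, 1, 1, 1, 1, 1, 0, 0, 2]
(count[i] = number of elements equal to i)
Cumulative count: [1, 1, 2, 3, 4, 5, 6, 6, 6, 8]
Sorted: [0, 2, 3, 4, 5, 6, 9, 9]


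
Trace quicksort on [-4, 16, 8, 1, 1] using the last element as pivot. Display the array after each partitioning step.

Partition 1: pivot=1 at index 2 -> [-4, 1, 1, 16, 8]
Partition 2: pivot=1 at index 1 -> [-4, 1, 1, 16, 8]
Partition 3: pivot=8 at index 3 -> [-4, 1, 1, 8, 16]


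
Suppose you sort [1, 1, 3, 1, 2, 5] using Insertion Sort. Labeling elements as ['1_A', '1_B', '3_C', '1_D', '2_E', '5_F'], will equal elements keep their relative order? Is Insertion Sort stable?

Trace Insertion Sort on the labeled array (the key is the number; the letter only tracks identity):
  Insert 1_B at index 1: [1_A, 1_B, 3_C, 1_D, 2_E, 5_F]
  Insert 3_C at index 2: [1_A, 1_B, 3_C, 1_D, 2_E, 5_F]
  Insert 1_D at index 2: [1_A, 1_B, 1_D, 3_C, 2_E, 5_F]
  Insert 2_E at index 3: [1_A, 1_B, 1_D, 2_E, 3_C, 5_F]
  Insert 5_F at index 5: [1_A, 1_B, 1_D, 2_E, 3_C, 5_F]
Final order: [1_A, 1_B, 1_D, 2_E, 3_C, 5_F]
Equal keys:
  value 1: originally 1_A, 1_B, 1_D; after sorting 1_A, 1_B, 1_D -> order preserved
All equal keys kept their original relative order. Insertion Sort is stable: elements are shifted only while they are strictly greater than the key, so a key is inserted after any equal elements already placed.
Answer: Stable


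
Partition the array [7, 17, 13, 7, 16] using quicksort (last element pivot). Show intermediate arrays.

Partition 1: pivot=16 at index 3 -> [7, 13, 7, 16, 17]
Partition 2: pivot=7 at index 1 -> [7, 7, 13, 16, 17]


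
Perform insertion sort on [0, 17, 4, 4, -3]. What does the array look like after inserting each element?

First element 0 is already 'sorted'
Insert 17: shifted 0 elements -> [0, 17, 4, 4, -3]
Insert 4: shifted 1 elements -> [0, 4, 17, 4, -3]
Insert 4: shifted 1 elements -> [0, 4, 4, 17, -3]
Insert -3: shifted 4 elements -> [-3, 0, 4, 4, 17]


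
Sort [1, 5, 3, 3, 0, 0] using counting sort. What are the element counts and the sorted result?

Count array: [2, 1, 0, 2, 0, 1]
(count[i] = number of elements equal to i)
Cumulative count: [2, 3, 3, 5, 5, 6]
Sorted: [0, 0, 1, 3, 3, 5]
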